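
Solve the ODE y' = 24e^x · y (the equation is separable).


Separate variables: dy/y = 24e^x dx.
Integrate: ln|y| = 24e^x + C₀.
Exponentiate: y = Ce^(24e^x).


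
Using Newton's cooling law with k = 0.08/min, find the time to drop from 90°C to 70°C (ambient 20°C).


From T(t) = T_a + (T₀ - T_a)e^(-kt), set T(t) = 70:
(70 - 20) / (90 - 20) = e^(-0.08t), so t = -ln(0.714)/0.08 ≈ 4.2 minutes.


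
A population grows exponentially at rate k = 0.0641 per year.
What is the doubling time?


Exponential growth: P(t) = P₀ e^(0.0641t). Set P(t)/P₀ = 2: e^(0.0641t) = 2.
Solve: t = ln(2)/0.0641 ≈ 10.81 years.


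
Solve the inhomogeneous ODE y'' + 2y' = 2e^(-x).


Characteristic roots of r² + 2r = 0 are 0, -2.
y_h = C₁ + C₂e^(-2x).
Forcing exponent -1 is not a characteristic root; try y_p = Ae^(-x).
Substitute: A·(1 + (2)·-1 + (0)) = A·-1 = 2, so A = -2.
General solution: y = C₁ + C₂e^(-2x) - 2e^(-x).


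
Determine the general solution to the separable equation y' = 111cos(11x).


g(y) = 1, so integrate directly: y = ∫ 111cos(11x) dx = (111/11)sin(11x) + C.


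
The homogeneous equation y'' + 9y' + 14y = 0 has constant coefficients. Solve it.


Characteristic equation: r² + 9r + 14 = 0.
Factor: (r + 7)(r + 2) = 0 ⇒ r = -7, -2 (distinct real).
General solution: y = C₁e^(-7x) + C₂e^(-2x).


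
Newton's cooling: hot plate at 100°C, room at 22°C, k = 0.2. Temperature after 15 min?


Newton's law: dT/dt = -k(T - T_a) has solution T(t) = T_a + (T₀ - T_a)e^(-kt).
Plug in T_a = 22, T₀ = 100, k = 0.2, t = 15: T(15) = 22 + (78)e^(-3.00) ≈ 25.9°C.


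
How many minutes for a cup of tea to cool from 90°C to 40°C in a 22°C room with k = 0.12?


From T(t) = T_a + (T₀ - T_a)e^(-kt), set T(t) = 40:
(40 - 22) / (90 - 22) = e^(-0.12t), so t = -ln(0.265)/0.12 ≈ 11.1 minutes.


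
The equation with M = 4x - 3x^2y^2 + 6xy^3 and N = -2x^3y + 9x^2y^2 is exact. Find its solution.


Check exactness: ∂M/∂y = -6x^2y + 18xy^2 and ∂N/∂x = -6x^2y + 18xy^2; equal, so the equation is exact.
Integrate M with respect to x (treating y as constant): ∫M dx = 2x^2 - x^3y^2 + 3x^2y^3 + h(y).
Differentiate w.r.t. y and set equal to N: all terms match, so h'(y) = 0 and h is a constant absorbed into C.
General solution: 2x^2 - x^3y^2 + 3x^2y^3 = C.


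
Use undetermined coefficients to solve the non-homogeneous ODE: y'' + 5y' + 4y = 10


Characteristic roots of r² + 5r + 4 = 0 are -4, -1.
y_h = C₁e^(-4x) + C₂e^(-x).
Constant forcing; try y_p = A. Then 4A = 10 ⇒ A = 5/2.
General solution: y = C₁e^(-4x) + C₂e^(-x) + 5/2.


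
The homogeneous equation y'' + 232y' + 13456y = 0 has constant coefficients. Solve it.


Characteristic equation: r² + 232r + 13456 = 0, i.e. (r + 116)² = 0.
Repeated root r = -116; include an x factor for the second linearly independent solution.
General solution: y = (C₁ + C₂x)e^(-116x).


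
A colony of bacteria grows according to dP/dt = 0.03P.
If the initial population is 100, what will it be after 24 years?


The ODE dP/dt = 0.03P has solution P(t) = P(0)e^(0.03t).
Substitute P(0) = 100 and t = 24: P(24) = 100 e^(0.72) ≈ 205.


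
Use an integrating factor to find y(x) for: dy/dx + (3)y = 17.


P(x) = 3, Q(x) = 17; integrating factor μ = e^(3x).
(μ y)' = 17e^(3x) ⇒ μ y = (17/3)e^(3x) + C.
Divide by μ: y = 17/3 + Ce^(-3x).


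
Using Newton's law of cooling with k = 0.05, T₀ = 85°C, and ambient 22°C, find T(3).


Newton's law: dT/dt = -k(T - T_a) has solution T(t) = T_a + (T₀ - T_a)e^(-kt).
Plug in T_a = 22, T₀ = 85, k = 0.05, t = 3: T(3) = 22 + (63)e^(-0.15) ≈ 76.2°C.


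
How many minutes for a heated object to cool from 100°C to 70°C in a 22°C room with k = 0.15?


From T(t) = T_a + (T₀ - T_a)e^(-kt), set T(t) = 70:
(70 - 22) / (100 - 22) = e^(-0.15t), so t = -ln(0.615)/0.15 ≈ 3.2 minutes.


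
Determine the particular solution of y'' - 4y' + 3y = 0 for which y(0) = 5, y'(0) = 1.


Characteristic roots of r² - 4r + 3 = 0 are 3, 1.
General solution y = c₁ e^(3x) + c₂ e^(x).
Apply y(0) = 5: c₁ + c₂ = 5. Apply y'(0) = 1: 3 c₁ + 1 c₂ = 1.
Solve: c₁ = -2, c₂ = 7.
Particular solution: y = -2e^(3x) + 7e^(x).


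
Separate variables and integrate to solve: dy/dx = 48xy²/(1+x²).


Separate: dy/y² = 48x/(1+x²) dx.
Integrate LHS: ∫ dy/y² = -1/y.
Integrate RHS via u = 1+x²: 24ln(1+x²) + C.
Result: -1/y = 24ln(1+x²) + C.


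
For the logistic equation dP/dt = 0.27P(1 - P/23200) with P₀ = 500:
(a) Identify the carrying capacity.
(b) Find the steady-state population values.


Logistic ODE dP/dt = 0.27P(1 - P/23200) has equilibria where dP/dt = 0, i.e. P = 0 or P = 23200.
The coefficient (1 - P/K) = 0 when P = K, identifying K = 23200 as the carrying capacity.
(a) K = 23200; (b) equilibria P = 0 and P = 23200.


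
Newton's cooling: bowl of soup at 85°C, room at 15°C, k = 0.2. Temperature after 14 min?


Newton's law: dT/dt = -k(T - T_a) has solution T(t) = T_a + (T₀ - T_a)e^(-kt).
Plug in T_a = 15, T₀ = 85, k = 0.2, t = 14: T(14) = 15 + (70)e^(-2.80) ≈ 19.3°C.


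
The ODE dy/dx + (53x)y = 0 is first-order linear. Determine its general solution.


P(x) = 53x ⇒ μ = e^((53/2)x²).
Q(x) = 0 so μ y is constant: y = Ce^(-(53/2)x²).


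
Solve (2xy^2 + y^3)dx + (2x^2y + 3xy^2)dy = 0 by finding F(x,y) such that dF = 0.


Check exactness: ∂M/∂y = 4xy + 3y^2 and ∂N/∂x = 4xy + 3y^2; equal, so the equation is exact.
Integrate M with respect to x (treating y as constant): ∫M dx = x^2y^2 + xy^3 + h(y).
Differentiate w.r.t. y and set equal to N: all terms match, so h'(y) = 0 and h is a constant absorbed into C.
General solution: x^2y^2 + xy^3 = C.


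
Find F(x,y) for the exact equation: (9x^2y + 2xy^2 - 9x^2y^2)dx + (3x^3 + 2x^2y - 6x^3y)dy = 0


Check exactness: ∂M/∂y = 9x^2 + 4xy - 18x^2y and ∂N/∂x = 9x^2 + 4xy - 18x^2y; equal, so the equation is exact.
Integrate M with respect to x (treating y as constant): ∫M dx = 3x^3y + x^2y^2 - 3x^3y^2 + h(y).
Differentiate w.r.t. y and set equal to N: all terms match, so h'(y) = 0 and h is a constant absorbed into C.
General solution: 3x^3y + x^2y^2 - 3x^3y^2 = C.


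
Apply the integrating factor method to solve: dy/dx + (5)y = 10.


P(x) = 5, Q(x) = 10; integrating factor μ = e^(5x).
(μ y)' = 10e^(5x) ⇒ μ y = 2e^(5x) + C.
Divide by μ: y = 2 + Ce^(-5x).


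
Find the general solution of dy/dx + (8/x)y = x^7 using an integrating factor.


P(x) = 8/x ⇒ μ = x^8.
(x^8 y)' = x^8·x^7 = x^15.
Integrate: x^8 y = x^16/(16) + C.
Solve for y: y = (1/16)x^8 + C/x^8.


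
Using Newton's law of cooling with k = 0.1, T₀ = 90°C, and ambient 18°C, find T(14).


Newton's law: dT/dt = -k(T - T_a) has solution T(t) = T_a + (T₀ - T_a)e^(-kt).
Plug in T_a = 18, T₀ = 90, k = 0.1, t = 14: T(14) = 18 + (72)e^(-1.40) ≈ 35.8°C.


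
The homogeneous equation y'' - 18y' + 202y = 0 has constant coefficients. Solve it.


Characteristic equation: r² - 18r + 202 = 0.
Discriminant is negative; roots r = 9 ± 11i (complex conjugate pair).
General solution uses e^(α x)(C₁ cos(β x) + C₂ sin(β x)): y = e^(9x)(C₁cos(11x) + C₂sin(11x)).


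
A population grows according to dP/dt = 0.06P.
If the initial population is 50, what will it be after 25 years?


The ODE dP/dt = 0.06P has solution P(t) = P(0)e^(0.06t).
Substitute P(0) = 50 and t = 25: P(25) = 50 e^(1.50) ≈ 224.


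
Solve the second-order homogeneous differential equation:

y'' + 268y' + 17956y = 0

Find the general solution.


Characteristic equation: r² + 268r + 17956 = 0, i.e. (r + 134)² = 0.
Repeated root r = -134; include an x factor for the second linearly independent solution.
General solution: y = (C₁ + C₂x)e^(-134x).


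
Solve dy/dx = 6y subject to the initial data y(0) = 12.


General solution of y' = 6y is y = Ce^(6x).
Apply y(0) = 12: C = 12.
Particular solution: y = 12e^(6x).


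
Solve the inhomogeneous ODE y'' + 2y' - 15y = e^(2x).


Characteristic roots of r² + 2r - 15 = 0 are 3, -5.
y_h = C₁e^(3x) + C₂e^(-5x).
Forcing exponent 2 is not a characteristic root; try y_p = Ae^(2x).
Substitute: A·(4 + (2)·2 + (-15)) = A·-7 = 1, so A = -1/7.
General solution: y = C₁e^(3x) + C₂e^(-5x) - (1/7)e^(2x).


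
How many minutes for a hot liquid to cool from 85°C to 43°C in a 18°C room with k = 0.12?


From T(t) = T_a + (T₀ - T_a)e^(-kt), set T(t) = 43:
(43 - 18) / (85 - 18) = e^(-0.12t), so t = -ln(0.373)/0.12 ≈ 8.2 minutes.


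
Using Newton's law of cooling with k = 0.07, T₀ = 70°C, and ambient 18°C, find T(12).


Newton's law: dT/dt = -k(T - T_a) has solution T(t) = T_a + (T₀ - T_a)e^(-kt).
Plug in T_a = 18, T₀ = 70, k = 0.07, t = 12: T(12) = 18 + (52)e^(-0.84) ≈ 40.4°C.


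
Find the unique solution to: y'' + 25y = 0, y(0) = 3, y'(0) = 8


Characteristic roots of r² + 25 = 0 are ±5i, so y = C₁cos(5x) + C₂sin(5x).
Apply y(0) = 3: C₁ = 3. Differentiate and apply y'(0) = 8: 5·C₂ = 8, so C₂ = 8/5.
Particular solution: y = 3cos(5x) + (8/5)sin(5x).


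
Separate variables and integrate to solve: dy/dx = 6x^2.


Integrate both sides with respect to x: y = ∫ 6x^2 dx = 2x^3 + C.


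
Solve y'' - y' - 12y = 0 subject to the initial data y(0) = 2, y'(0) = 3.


Characteristic roots of r² - r - 12 = 0 are 4, -3.
General solution y = c₁ e^(4x) + c₂ e^(-3x).
Apply y(0) = 2: c₁ + c₂ = 2. Apply y'(0) = 3: 4 c₁ - 3 c₂ = 3.
Solve: c₁ = 9/7, c₂ = 5/7.
Particular solution: y = (9/7)e^(4x) + (5/7)e^(-3x).


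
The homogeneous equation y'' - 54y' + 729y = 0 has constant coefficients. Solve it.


Characteristic equation: r² - 54r + 729 = 0, i.e. (r - 27)² = 0.
Repeated root r = 27; include an x factor for the second linearly independent solution.
General solution: y = (C₁ + C₂x)e^(27x).


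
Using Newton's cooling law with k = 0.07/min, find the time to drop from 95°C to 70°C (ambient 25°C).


From T(t) = T_a + (T₀ - T_a)e^(-kt), set T(t) = 70:
(70 - 25) / (95 - 25) = e^(-0.07t), so t = -ln(0.643)/0.07 ≈ 6.3 minutes.


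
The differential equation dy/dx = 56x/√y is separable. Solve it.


Separate: √y dy = 56x dx.
Integrate: (2/3)y^(3/2) = 28x² + C.


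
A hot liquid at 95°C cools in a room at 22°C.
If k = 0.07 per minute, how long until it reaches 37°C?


From T(t) = T_a + (T₀ - T_a)e^(-kt), set T(t) = 37:
(37 - 22) / (95 - 22) = e^(-0.07t), so t = -ln(0.205)/0.07 ≈ 22.6 minutes.


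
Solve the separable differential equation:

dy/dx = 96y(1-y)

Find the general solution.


Separate: dy/[y(1-y)] = 96 dx.
Partial fractions: 1/[y(1-y)] = 1/y + 1/(1-y).
Integrate: ln|y/(1-y)| = 96x + C₀.
Solve for y: y = 1/(1 + Ce^(-96x)).


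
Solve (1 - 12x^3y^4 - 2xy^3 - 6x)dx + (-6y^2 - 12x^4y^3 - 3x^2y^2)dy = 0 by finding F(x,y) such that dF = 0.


Check exactness: ∂M/∂y = -48x^3y^3 - 6xy^2 and ∂N/∂x = -48x^3y^3 - 6xy^2; equal, so the equation is exact.
Integrate M with respect to x (treating y as constant): ∫M dx = x - 3x^4y^4 - x^2y^3 - 3x^2 + h(y).
Differentiate w.r.t. y and set equal to N: the x-dependent terms already match, leaving h'(y) = -6y^2. Integrate: h(y) = -2y^3.
So F(x,y) = x - 2y^3 - 3x^4y^4 - x^2y^3 - 3x^2.
General solution: x - 2y^3 - 3x^4y^4 - x^2y^3 - 3x^2 = C.


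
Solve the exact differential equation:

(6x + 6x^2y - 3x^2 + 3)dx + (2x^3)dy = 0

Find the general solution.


Check exactness: ∂M/∂y = 6x^2 and ∂N/∂x = 6x^2; equal, so the equation is exact.
Integrate M with respect to x (treating y as constant): ∫M dx = 3x^2 + 2x^3y - x^3 + 3x + h(y).
Differentiate w.r.t. y and set equal to N: all terms match, so h'(y) = 0 and h is a constant absorbed into C.
General solution: 3x^2 + 2x^3y - x^3 + 3x = C.


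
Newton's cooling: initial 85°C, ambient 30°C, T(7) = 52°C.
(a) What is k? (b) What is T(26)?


Newton's law: T(t) = T_a + (T₀ - T_a)e^(-kt).
(a) Use T(7) = 52: (52 - 30)/(85 - 30) = e^(-k·7), so k = -ln(0.400)/7 ≈ 0.1309.
(b) Apply k to t = 26: T(26) = 30 + (55)e^(-3.403) ≈ 31.8°C.


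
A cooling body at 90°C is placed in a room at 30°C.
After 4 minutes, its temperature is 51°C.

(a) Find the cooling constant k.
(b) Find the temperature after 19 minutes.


Newton's law: T(t) = T_a + (T₀ - T_a)e^(-kt).
(a) Use T(4) = 51: (51 - 30)/(90 - 30) = e^(-k·4), so k = -ln(0.350)/4 ≈ 0.2625.
(b) Apply k to t = 19: T(19) = 30 + (60)e^(-4.987) ≈ 30.4°C.


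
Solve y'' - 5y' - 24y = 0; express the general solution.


Characteristic equation: r² - 5r - 24 = 0.
Factor: (r + 3)(r - 8) = 0 ⇒ r = -3, 8 (distinct real).
General solution: y = C₁e^(-3x) + C₂e^(8x).


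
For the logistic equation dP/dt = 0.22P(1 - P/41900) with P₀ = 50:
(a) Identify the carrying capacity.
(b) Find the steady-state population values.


Logistic ODE dP/dt = 0.22P(1 - P/41900) has equilibria where dP/dt = 0, i.e. P = 0 or P = 41900.
The coefficient (1 - P/K) = 0 when P = K, identifying K = 41900 as the carrying capacity.
(a) K = 41900; (b) equilibria P = 0 and P = 41900.


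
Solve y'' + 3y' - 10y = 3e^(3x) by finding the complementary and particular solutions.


Characteristic roots of r² + 3r - 10 = 0 are -5, 2.
y_h = C₁e^(-5x) + C₂e^(2x).
Forcing exponent 3 is not a characteristic root; try y_p = Ae^(3x).
Substitute: A·(9 + (3)·3 + (-10)) = A·8 = 3, so A = 3/8.
General solution: y = C₁e^(-5x) + C₂e^(2x) + (3/8)e^(3x).


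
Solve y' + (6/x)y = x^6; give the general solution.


P(x) = 6/x ⇒ μ = x^6.
(x^6 y)' = x^6·x^6 = x^12.
Integrate: x^6 y = x^13/(13) + C.
Solve for y: y = (1/13)x^7 + C/x^6.


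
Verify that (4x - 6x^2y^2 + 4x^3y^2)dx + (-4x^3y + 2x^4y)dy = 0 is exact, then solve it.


Check exactness: ∂M/∂y = -12x^2y + 8x^3y and ∂N/∂x = -12x^2y + 8x^3y; equal, so the equation is exact.
Integrate M with respect to x (treating y as constant): ∫M dx = 2x^2 - 2x^3y^2 + x^4y^2 + h(y).
Differentiate w.r.t. y and set equal to N: all terms match, so h'(y) = 0 and h is a constant absorbed into C.
General solution: 2x^2 - 2x^3y^2 + x^4y^2 = C.


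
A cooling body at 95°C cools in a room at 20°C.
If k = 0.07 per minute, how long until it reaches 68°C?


From T(t) = T_a + (T₀ - T_a)e^(-kt), set T(t) = 68:
(68 - 20) / (95 - 20) = e^(-0.07t), so t = -ln(0.640)/0.07 ≈ 6.4 minutes.


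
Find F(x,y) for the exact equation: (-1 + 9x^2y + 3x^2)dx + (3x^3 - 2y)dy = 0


Check exactness: ∂M/∂y = 9x^2 and ∂N/∂x = 9x^2; equal, so the equation is exact.
Integrate M with respect to x (treating y as constant): ∫M dx = -x + 3x^3y + x^3 + h(y).
Differentiate w.r.t. y and set equal to N: the x-dependent terms already match, leaving h'(y) = -2y. Integrate: h(y) = -y^2.
So F(x,y) = -x + 3x^3y + x^3 - y^2.
General solution: -x + 3x^3y + x^3 - y^2 = C.


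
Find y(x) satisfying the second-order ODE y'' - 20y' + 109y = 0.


Characteristic equation: r² - 20r + 109 = 0.
Discriminant is negative; roots r = 10 ± 3i (complex conjugate pair).
General solution uses e^(α x)(C₁ cos(β x) + C₂ sin(β x)): y = e^(10x)(C₁cos(3x) + C₂sin(3x)).


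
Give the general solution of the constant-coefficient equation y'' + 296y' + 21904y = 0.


Characteristic equation: r² + 296r + 21904 = 0, i.e. (r + 148)² = 0.
Repeated root r = -148; include an x factor for the second linearly independent solution.
General solution: y = (C₁ + C₂x)e^(-148x).


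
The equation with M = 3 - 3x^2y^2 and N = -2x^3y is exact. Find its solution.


Check exactness: ∂M/∂y = -6x^2y and ∂N/∂x = -6x^2y; equal, so the equation is exact.
Integrate M with respect to x (treating y as constant): ∫M dx = 3x - x^3y^2 + h(y).
Differentiate w.r.t. y and set equal to N: all terms match, so h'(y) = 0 and h is a constant absorbed into C.
General solution: 3x - x^3y^2 = C.


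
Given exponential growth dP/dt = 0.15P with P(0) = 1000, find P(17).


The ODE dP/dt = 0.15P has solution P(t) = P(0)e^(0.15t).
Substitute P(0) = 1000 and t = 17: P(17) = 1000 e^(2.55) ≈ 12807.


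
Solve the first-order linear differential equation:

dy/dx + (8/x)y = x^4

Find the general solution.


P(x) = 8/x ⇒ μ = x^8.
(x^8 y)' = x^8·x^4 = x^12.
Integrate: x^8 y = x^13/(13) + C.
Solve for y: y = (1/13)x^5 + C/x^8.


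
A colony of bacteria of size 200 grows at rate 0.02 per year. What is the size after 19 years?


The ODE dP/dt = 0.02P has solution P(t) = P(0)e^(0.02t).
Substitute P(0) = 200 and t = 19: P(19) = 200 e^(0.38) ≈ 292.


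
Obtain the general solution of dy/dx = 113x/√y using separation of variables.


Separate: √y dy = 113x dx.
Integrate: (2/3)y^(3/2) = (113/2)x² + C.


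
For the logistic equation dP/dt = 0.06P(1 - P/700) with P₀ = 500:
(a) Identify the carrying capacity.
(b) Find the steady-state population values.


Logistic ODE dP/dt = 0.06P(1 - P/700) has equilibria where dP/dt = 0, i.e. P = 0 or P = 700.
The coefficient (1 - P/K) = 0 when P = K, identifying K = 700 as the carrying capacity.
(a) K = 700; (b) equilibria P = 0 and P = 700.


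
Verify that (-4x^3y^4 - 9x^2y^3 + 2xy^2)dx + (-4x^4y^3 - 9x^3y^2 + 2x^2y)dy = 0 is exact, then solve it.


Check exactness: ∂M/∂y = -16x^3y^3 - 27x^2y^2 + 4xy and ∂N/∂x = -16x^3y^3 - 27x^2y^2 + 4xy; equal, so the equation is exact.
Integrate M with respect to x (treating y as constant): ∫M dx = -x^4y^4 - 3x^3y^3 + x^2y^2 + h(y).
Differentiate w.r.t. y and set equal to N: all terms match, so h'(y) = 0 and h is a constant absorbed into C.
General solution: -x^4y^4 - 3x^3y^3 + x^2y^2 = C.


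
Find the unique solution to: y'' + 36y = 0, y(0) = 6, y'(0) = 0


Characteristic roots of r² + 36 = 0 are ±6i, so y = C₁cos(6x) + C₂sin(6x).
Apply y(0) = 6: C₁ = 6. Differentiate and apply y'(0) = 0: 6·C₂ = 0, so C₂ = 0.
Particular solution: y = 6cos(6x).


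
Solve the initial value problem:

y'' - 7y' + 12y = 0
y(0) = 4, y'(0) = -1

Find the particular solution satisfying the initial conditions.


Characteristic roots of r² - 7r + 12 = 0 are 3, 4.
General solution y = c₁ e^(3x) + c₂ e^(4x).
Apply y(0) = 4: c₁ + c₂ = 4. Apply y'(0) = -1: 3 c₁ + 4 c₂ = -1.
Solve: c₁ = 17, c₂ = -13.
Particular solution: y = 17e^(3x) - 13e^(4x).


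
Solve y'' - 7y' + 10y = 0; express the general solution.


Characteristic equation: r² - 7r + 10 = 0.
Factor: (r - 5)(r - 2) = 0 ⇒ r = 5, 2 (distinct real).
General solution: y = C₁e^(5x) + C₂e^(2x).


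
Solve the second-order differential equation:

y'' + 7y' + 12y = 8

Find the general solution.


Characteristic roots of r² + 7r + 12 = 0 are -4, -3.
y_h = C₁e^(-4x) + C₂e^(-3x).
Constant forcing; try y_p = A. Then 12A = 8 ⇒ A = 2/3.
General solution: y = C₁e^(-4x) + C₂e^(-3x) + 2/3.


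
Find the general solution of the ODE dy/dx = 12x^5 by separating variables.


Integrate both sides with respect to x: y = ∫ 12x^5 dx = 2x^6 + C.


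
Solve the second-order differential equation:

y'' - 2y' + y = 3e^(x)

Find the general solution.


Characteristic polynomial (r - 1)² = 0; repeated root r = 1.
y_h = (C₁ + C₂x)e^(x). Forcing matches the repeated root (resonance), so try y_p = Ax² e^(x).
Substitute and solve for A: 2A = 3, so A = 3/2.
General solution: y = (C₁ + C₂x + (3/2)x²)e^(x).


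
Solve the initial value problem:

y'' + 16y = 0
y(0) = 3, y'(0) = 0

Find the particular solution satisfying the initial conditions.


Characteristic roots of r² + 16 = 0 are ±4i, so y = C₁cos(4x) + C₂sin(4x).
Apply y(0) = 3: C₁ = 3. Differentiate and apply y'(0) = 0: 4·C₂ = 0, so C₂ = 0.
Particular solution: y = 3cos(4x).


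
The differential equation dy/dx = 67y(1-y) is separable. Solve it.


Separate: dy/[y(1-y)] = 67 dx.
Partial fractions: 1/[y(1-y)] = 1/y + 1/(1-y).
Integrate: ln|y/(1-y)| = 67x + C₀.
Solve for y: y = 1/(1 + Ce^(-67x)).


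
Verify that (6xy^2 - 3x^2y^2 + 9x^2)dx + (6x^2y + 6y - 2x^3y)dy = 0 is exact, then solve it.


Check exactness: ∂M/∂y = 12xy - 6x^2y and ∂N/∂x = 12xy - 6x^2y; equal, so the equation is exact.
Integrate M with respect to x (treating y as constant): ∫M dx = 3x^2y^2 - x^3y^2 + 3x^3 + h(y).
Differentiate w.r.t. y and set equal to N: the x-dependent terms already match, leaving h'(y) = 6y. Integrate: h(y) = 3y^2.
So F(x,y) = 3x^2y^2 + 3y^2 - x^3y^2 + 3x^3.
General solution: 3x^2y^2 + 3y^2 - x^3y^2 + 3x^3 = C.


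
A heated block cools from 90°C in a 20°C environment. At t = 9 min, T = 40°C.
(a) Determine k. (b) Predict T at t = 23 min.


Newton's law: T(t) = T_a + (T₀ - T_a)e^(-kt).
(a) Use T(9) = 40: (40 - 20)/(90 - 20) = e^(-k·9), so k = -ln(0.286)/9 ≈ 0.1392.
(b) Apply k to t = 23: T(23) = 20 + (70)e^(-3.202) ≈ 22.8°C.


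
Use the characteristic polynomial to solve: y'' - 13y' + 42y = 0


Characteristic equation: r² - 13r + 42 = 0.
Factor: (r - 7)(r - 6) = 0 ⇒ r = 7, 6 (distinct real).
General solution: y = C₁e^(7x) + C₂e^(6x).


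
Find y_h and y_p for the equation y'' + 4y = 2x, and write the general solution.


Homogeneous: r² + 4 = 0 ⇒ r = ±2i, y_h = C₁cos(2x) + C₂sin(2x).
Polynomial forcing; try y_p = Ax + B. Then y_p'' + 4 y_p = 4(Ax + B) = 2x, so B = 0 and A = 1/2.
General solution: y = C₁cos(2x) + C₂sin(2x) + (1/2)x.


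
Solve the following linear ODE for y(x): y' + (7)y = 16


P(x) = 7, Q(x) = 16; integrating factor μ = e^(7x).
(μ y)' = 16e^(7x) ⇒ μ y = (16/7)e^(7x) + C.
Divide by μ: y = 16/7 + Ce^(-7x).


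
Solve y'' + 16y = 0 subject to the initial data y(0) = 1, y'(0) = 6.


Characteristic roots of r² + 16 = 0 are ±4i, so y = C₁cos(4x) + C₂sin(4x).
Apply y(0) = 1: C₁ = 1. Differentiate and apply y'(0) = 6: 4·C₂ = 6, so C₂ = 3/2.
Particular solution: y = cos(4x) + (3/2)sin(4x).


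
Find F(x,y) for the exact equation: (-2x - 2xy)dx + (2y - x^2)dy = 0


Check exactness: ∂M/∂y = -2x and ∂N/∂x = -2x; equal, so the equation is exact.
Integrate M with respect to x (treating y as constant): ∫M dx = -x^2 - x^2y + h(y).
Differentiate w.r.t. y and set equal to N: the x-dependent terms already match, leaving h'(y) = 2y. Integrate: h(y) = y^2.
So F(x,y) = -x^2 + y^2 - x^2y.
General solution: -x^2 + y^2 - x^2y = C.


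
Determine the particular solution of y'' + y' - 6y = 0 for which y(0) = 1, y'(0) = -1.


Characteristic roots of r² + r - 6 = 0 are 2, -3.
General solution y = c₁ e^(2x) + c₂ e^(-3x).
Apply y(0) = 1: c₁ + c₂ = 1. Apply y'(0) = -1: 2 c₁ - 3 c₂ = -1.
Solve: c₁ = 2/5, c₂ = 3/5.
Particular solution: y = (2/5)e^(2x) + (3/5)e^(-3x).


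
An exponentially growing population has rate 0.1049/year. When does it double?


Exponential growth: P(t) = P₀ e^(0.1049t). Set P(t)/P₀ = 2: e^(0.1049t) = 2.
Solve: t = ln(2)/0.1049 ≈ 6.61 years.


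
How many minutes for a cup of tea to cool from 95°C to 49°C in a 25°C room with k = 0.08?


From T(t) = T_a + (T₀ - T_a)e^(-kt), set T(t) = 49:
(49 - 25) / (95 - 25) = e^(-0.08t), so t = -ln(0.343)/0.08 ≈ 13.4 minutes.


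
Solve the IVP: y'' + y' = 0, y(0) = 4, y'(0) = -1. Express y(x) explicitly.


Characteristic roots of r² + r = 0 are -1, 0.
General solution y = c₁ e^(-x) + c₂.
Apply y(0) = 4: c₁ + c₂ = 4. Apply y'(0) = -1: -1 c₁ + 0 c₂ = -1.
Solve: c₁ = 1, c₂ = 3.
Particular solution: y = e^(-x) + 3.


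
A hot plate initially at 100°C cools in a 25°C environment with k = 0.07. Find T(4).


Newton's law: dT/dt = -k(T - T_a) has solution T(t) = T_a + (T₀ - T_a)e^(-kt).
Plug in T_a = 25, T₀ = 100, k = 0.07, t = 4: T(4) = 25 + (75)e^(-0.28) ≈ 81.7°C.


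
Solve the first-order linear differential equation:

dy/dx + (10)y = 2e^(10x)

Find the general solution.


P(x) = 10 ⇒ μ = e^(10x).
(μ y)' = 2e^(20x) ⇒ μ y = (2/20)e^(20x) + C.
Divide by μ: y = (1/10)e^(10x) + Ce^(-10x).


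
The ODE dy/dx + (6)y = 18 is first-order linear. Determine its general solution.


P(x) = 6, Q(x) = 18; integrating factor μ = e^(6x).
(μ y)' = 18e^(6x) ⇒ μ y = 3e^(6x) + C.
Divide by μ: y = 3 + Ce^(-6x).


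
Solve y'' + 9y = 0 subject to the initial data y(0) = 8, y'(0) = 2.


Characteristic roots of r² + 9 = 0 are ±3i, so y = C₁cos(3x) + C₂sin(3x).
Apply y(0) = 8: C₁ = 8. Differentiate and apply y'(0) = 2: 3·C₂ = 2, so C₂ = 2/3.
Particular solution: y = 8cos(3x) + (2/3)sin(3x).


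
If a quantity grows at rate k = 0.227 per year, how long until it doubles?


Exponential growth: P(t) = P₀ e^(0.227t). Set P(t)/P₀ = 2: e^(0.227t) = 2.
Solve: t = ln(2)/0.227 ≈ 3.05 years.


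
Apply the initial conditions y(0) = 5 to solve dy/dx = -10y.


General solution of y' = -10y is y = Ce^(-10x).
Apply y(0) = 5: C = 5.
Particular solution: y = 5e^(-10x).


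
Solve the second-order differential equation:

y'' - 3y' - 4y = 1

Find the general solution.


Characteristic roots of r² - 3r - 4 = 0 are -1, 4.
y_h = C₁e^(-x) + C₂e^(4x).
Forcing exponent 0 is not a characteristic root; try y_p = A.
Substitute: A·(0 + (-3)·0 + (-4)) = A·-4 = 1, so A = -1/4.
General solution: y = C₁e^(-x) + C₂e^(4x) - 1/4.


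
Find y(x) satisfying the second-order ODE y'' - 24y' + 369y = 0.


Characteristic equation: r² - 24r + 369 = 0.
Discriminant is negative; roots r = 12 ± 15i (complex conjugate pair).
General solution uses e^(α x)(C₁ cos(β x) + C₂ sin(β x)): y = e^(12x)(C₁cos(15x) + C₂sin(15x)).


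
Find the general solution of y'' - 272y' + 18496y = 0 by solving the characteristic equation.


Characteristic equation: r² - 272r + 18496 = 0, i.e. (r - 136)² = 0.
Repeated root r = 136; include an x factor for the second linearly independent solution.
General solution: y = (C₁ + C₂x)e^(136x).


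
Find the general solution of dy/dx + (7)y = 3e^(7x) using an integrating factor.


P(x) = 7 ⇒ μ = e^(7x).
(μ y)' = 3e^(14x) ⇒ μ y = (3/14)e^(14x) + C.
Divide by μ: y = (3/14)e^(7x) + Ce^(-7x).


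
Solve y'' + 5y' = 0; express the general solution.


Characteristic equation: r² + 5r = 0.
Factor: (r + 5)(r - 0) = 0 ⇒ r = -5, 0 (distinct real).
General solution: y = C₁e^(-5x) + C₂.


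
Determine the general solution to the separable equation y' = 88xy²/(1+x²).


Separate: dy/y² = 88x/(1+x²) dx.
Integrate LHS: ∫ dy/y² = -1/y.
Integrate RHS via u = 1+x²: 44ln(1+x²) + C.
Result: -1/y = 44ln(1+x²) + C.


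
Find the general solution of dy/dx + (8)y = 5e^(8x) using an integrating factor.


P(x) = 8 ⇒ μ = e^(8x).
(μ y)' = 5e^(16x) ⇒ μ y = (5/16)e^(16x) + C.
Divide by μ: y = (5/16)e^(8x) + Ce^(-8x).


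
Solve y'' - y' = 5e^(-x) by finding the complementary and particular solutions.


Characteristic roots of r² - r = 0 are 1, 0.
y_h = C₁e^(x) + C₂.
Forcing exponent -1 is not a characteristic root; try y_p = Ae^(-x).
Substitute: A·(1 + (-1)·-1 + (0)) = A·2 = 5, so A = 5/2.
General solution: y = C₁e^(x) + C₂ + (5/2)e^(-x).


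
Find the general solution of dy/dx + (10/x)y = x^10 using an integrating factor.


P(x) = 10/x ⇒ μ = x^10.
(x^10 y)' = x^10·x^10 = x^20.
Integrate: x^10 y = x^21/(21) + C.
Solve for y: y = (1/21)x^11 + C/x^10.


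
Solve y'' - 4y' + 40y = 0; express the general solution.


Characteristic equation: r² - 4r + 40 = 0.
Discriminant is negative; roots r = 2 ± 6i (complex conjugate pair).
General solution uses e^(α x)(C₁ cos(β x) + C₂ sin(β x)): y = e^(2x)(C₁cos(6x) + C₂sin(6x)).


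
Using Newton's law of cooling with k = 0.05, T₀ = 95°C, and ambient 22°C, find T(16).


Newton's law: dT/dt = -k(T - T_a) has solution T(t) = T_a + (T₀ - T_a)e^(-kt).
Plug in T_a = 22, T₀ = 95, k = 0.05, t = 16: T(16) = 22 + (73)e^(-0.80) ≈ 54.8°C.


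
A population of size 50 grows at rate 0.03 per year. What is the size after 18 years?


The ODE dP/dt = 0.03P has solution P(t) = P(0)e^(0.03t).
Substitute P(0) = 50 and t = 18: P(18) = 50 e^(0.54) ≈ 86.


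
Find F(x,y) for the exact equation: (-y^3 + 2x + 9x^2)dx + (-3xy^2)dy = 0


Check exactness: ∂M/∂y = -3y^2 and ∂N/∂x = -3y^2; equal, so the equation is exact.
Integrate M with respect to x (treating y as constant): ∫M dx = -xy^3 + x^2 + 3x^3 + h(y).
Differentiate w.r.t. y and set equal to N: all terms match, so h'(y) = 0 and h is a constant absorbed into C.
General solution: -xy^3 + x^2 + 3x^3 = C.


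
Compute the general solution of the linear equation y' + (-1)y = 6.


P(x) = -1 ⇒ μ = e^(-x).
(μ y)' = 6e^(-x) ⇒ μ y = -6e^(-x) + C.
Divide by μ: y = -6 + Ce^(x).


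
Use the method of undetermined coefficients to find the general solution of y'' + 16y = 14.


Homogeneous part: r² + 16 = 0 ⇒ r = ±4i, so y_h = C₁cos(4x) + C₂sin(4x).
Try constant y_p = A; plug in: 16A = 14 ⇒ A = 7/8.
General solution: y = C₁cos(4x) + C₂sin(4x) + 7/8.


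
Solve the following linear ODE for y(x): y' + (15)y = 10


P(x) = 15, Q(x) = 10; integrating factor μ = e^(15x).
(μ y)' = 10e^(15x) ⇒ μ y = (2/3)e^(15x) + C.
Divide by μ: y = 2/3 + Ce^(-15x).


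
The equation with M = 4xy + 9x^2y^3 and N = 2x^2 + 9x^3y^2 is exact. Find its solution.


Check exactness: ∂M/∂y = 4x + 27x^2y^2 and ∂N/∂x = 4x + 27x^2y^2; equal, so the equation is exact.
Integrate M with respect to x (treating y as constant): ∫M dx = 2x^2y + 3x^3y^3 + h(y).
Differentiate w.r.t. y and set equal to N: all terms match, so h'(y) = 0 and h is a constant absorbed into C.
General solution: 2x^2y + 3x^3y^3 = C.


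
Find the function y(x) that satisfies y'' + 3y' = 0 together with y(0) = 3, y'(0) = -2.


Characteristic roots of r² + 3r = 0 are 0, -3.
General solution y = c₁ + c₂ e^(-3x).
Apply y(0) = 3: c₁ + c₂ = 3. Apply y'(0) = -2: 0 c₁ - 3 c₂ = -2.
Solve: c₁ = 7/3, c₂ = 2/3.
Particular solution: y = 7/3 + (2/3)e^(-3x).


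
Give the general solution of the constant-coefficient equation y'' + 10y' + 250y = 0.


Characteristic equation: r² + 10r + 250 = 0.
Discriminant is negative; roots r = -5 ± 15i (complex conjugate pair).
General solution uses e^(α x)(C₁ cos(β x) + C₂ sin(β x)): y = e^(-5x)(C₁cos(15x) + C₂sin(15x)).


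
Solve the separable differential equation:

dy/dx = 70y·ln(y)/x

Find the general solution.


Separate: dy/[y ln(y)] = 70 dx/x.
Substitute u = ln(y): du/u = 70 dx/x.
Integrate: ln|ln(y)| = 70ln|x| + C₀, hence ln(y) = C·x^70.


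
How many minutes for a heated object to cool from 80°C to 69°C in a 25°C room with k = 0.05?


From T(t) = T_a + (T₀ - T_a)e^(-kt), set T(t) = 69:
(69 - 25) / (80 - 25) = e^(-0.05t), so t = -ln(0.800)/0.05 ≈ 4.5 minutes.


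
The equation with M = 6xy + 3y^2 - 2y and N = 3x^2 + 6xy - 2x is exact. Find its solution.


Check exactness: ∂M/∂y = 6x + 6y - 2 and ∂N/∂x = 6x + 6y - 2; equal, so the equation is exact.
Integrate M with respect to x (treating y as constant): ∫M dx = 3x^2y + 3xy^2 - 2xy + h(y).
Differentiate w.r.t. y and set equal to N: all terms match, so h'(y) = 0 and h is a constant absorbed into C.
General solution: 3x^2y + 3xy^2 - 2xy = C.


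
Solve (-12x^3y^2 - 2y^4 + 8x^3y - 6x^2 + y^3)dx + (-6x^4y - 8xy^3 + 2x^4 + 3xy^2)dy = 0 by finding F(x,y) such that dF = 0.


Check exactness: ∂M/∂y = -24x^3y - 8y^3 + 8x^3 + 3y^2 and ∂N/∂x = -24x^3y - 8y^3 + 8x^3 + 3y^2; equal, so the equation is exact.
Integrate M with respect to x (treating y as constant): ∫M dx = -3x^4y^2 - 2xy^4 + 2x^4y - 2x^3 + xy^3 + h(y).
Differentiate w.r.t. y and set equal to N: all terms match, so h'(y) = 0 and h is a constant absorbed into C.
General solution: -3x^4y^2 - 2xy^4 + 2x^4y - 2x^3 + xy^3 = C.


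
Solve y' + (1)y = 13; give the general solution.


P(x) = 1, Q(x) = 13; integrating factor μ = e^(x).
(μ y)' = 13e^(x) ⇒ μ y = 13e^(x) + C.
Divide by μ: y = 13 + Ce^(-x).


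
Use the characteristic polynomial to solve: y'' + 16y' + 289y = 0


Characteristic equation: r² + 16r + 289 = 0.
Discriminant is negative; roots r = -8 ± 15i (complex conjugate pair).
General solution uses e^(α x)(C₁ cos(β x) + C₂ sin(β x)): y = e^(-8x)(C₁cos(15x) + C₂sin(15x)).


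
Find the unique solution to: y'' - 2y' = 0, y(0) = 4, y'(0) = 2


Characteristic roots of r² - 2r = 0 are 0, 2.
General solution y = c₁ + c₂ e^(2x).
Apply y(0) = 4: c₁ + c₂ = 4. Apply y'(0) = 2: 0 c₁ + 2 c₂ = 2.
Solve: c₁ = 3, c₂ = 1.
Particular solution: y = 3 + e^(2x).


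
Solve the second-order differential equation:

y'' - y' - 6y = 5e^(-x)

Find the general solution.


Characteristic roots of r² - r - 6 = 0 are -2, 3.
y_h = C₁e^(-2x) + C₂e^(3x).
Forcing exponent -1 is not a characteristic root; try y_p = Ae^(-x).
Substitute: A·(1 + (-1)·-1 + (-6)) = A·-4 = 5, so A = -5/4.
General solution: y = C₁e^(-2x) + C₂e^(3x) - (5/4)e^(-x).


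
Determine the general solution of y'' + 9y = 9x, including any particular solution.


Homogeneous: r² + 9 = 0 ⇒ r = ±3i, y_h = C₁cos(3x) + C₂sin(3x).
Polynomial forcing; try y_p = Ax + B. Then y_p'' + 9 y_p = 9(Ax + B) = 9x, so B = 0 and A = 1.
General solution: y = C₁cos(3x) + C₂sin(3x) + x.


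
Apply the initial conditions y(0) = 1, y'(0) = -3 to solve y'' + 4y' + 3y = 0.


Characteristic roots of r² + 4r + 3 = 0 are -1, -3.
General solution y = c₁ e^(-x) + c₂ e^(-3x).
Apply y(0) = 1: c₁ + c₂ = 1. Apply y'(0) = -3: -1 c₁ - 3 c₂ = -3.
Solve: c₁ = 0, c₂ = 1.
Particular solution: y = 0e^(-x) + e^(-3x).


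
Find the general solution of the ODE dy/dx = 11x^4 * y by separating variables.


Separate variables: dy/y = 11x^4 dx.
Integrate: ln|y| = (11/5)x^5 + C₀.
Exponentiate: y = Ce^((11/5)x^5).


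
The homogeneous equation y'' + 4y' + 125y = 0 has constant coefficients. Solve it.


Characteristic equation: r² + 4r + 125 = 0.
Discriminant is negative; roots r = -2 ± 11i (complex conjugate pair).
General solution uses e^(α x)(C₁ cos(β x) + C₂ sin(β x)): y = e^(-2x)(C₁cos(11x) + C₂sin(11x)).


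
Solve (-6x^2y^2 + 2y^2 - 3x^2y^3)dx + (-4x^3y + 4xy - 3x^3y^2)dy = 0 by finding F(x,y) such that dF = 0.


Check exactness: ∂M/∂y = -12x^2y + 4y - 9x^2y^2 and ∂N/∂x = -12x^2y + 4y - 9x^2y^2; equal, so the equation is exact.
Integrate M with respect to x (treating y as constant): ∫M dx = -2x^3y^2 + 2xy^2 - x^3y^3 + h(y).
Differentiate w.r.t. y and set equal to N: all terms match, so h'(y) = 0 and h is a constant absorbed into C.
General solution: -2x^3y^2 + 2xy^2 - x^3y^3 = C.


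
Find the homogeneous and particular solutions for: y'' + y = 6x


Homogeneous: r² + 1 = 0 ⇒ r = ±1i, y_h = C₁cos(x) + C₂sin(x).
Polynomial forcing; try y_p = Ax + B. Then y_p'' + 1 y_p = 1(Ax + B) = 6x, so B = 0 and A = 6.
General solution: y = C₁cos(x) + C₂sin(x) + 6x.


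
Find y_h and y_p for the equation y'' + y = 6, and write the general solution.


Homogeneous part: r² + 1 = 0 ⇒ r = ±1i, so y_h = C₁cos(x) + C₂sin(x).
Try constant y_p = A; plug in: 1A = 6 ⇒ A = 6.
General solution: y = C₁cos(x) + C₂sin(x) + 6.


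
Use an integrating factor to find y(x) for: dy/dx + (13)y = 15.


P(x) = 13, Q(x) = 15; integrating factor μ = e^(13x).
(μ y)' = 15e^(13x) ⇒ μ y = (15/13)e^(13x) + C.
Divide by μ: y = 15/13 + Ce^(-13x).


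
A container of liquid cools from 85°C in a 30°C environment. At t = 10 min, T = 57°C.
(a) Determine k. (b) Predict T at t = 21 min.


Newton's law: T(t) = T_a + (T₀ - T_a)e^(-kt).
(a) Use T(10) = 57: (57 - 30)/(85 - 30) = e^(-k·10), so k = -ln(0.491)/10 ≈ 0.0711.
(b) Apply k to t = 21: T(21) = 30 + (55)e^(-1.494) ≈ 42.3°C.


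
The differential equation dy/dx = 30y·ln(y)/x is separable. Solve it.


Separate: dy/[y ln(y)] = 30 dx/x.
Substitute u = ln(y): du/u = 30 dx/x.
Integrate: ln|ln(y)| = 30ln|x| + C₀, hence ln(y) = C·x^30.


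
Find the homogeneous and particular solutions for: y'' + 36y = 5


Homogeneous part: r² + 36 = 0 ⇒ r = ±6i, so y_h = C₁cos(6x) + C₂sin(6x).
Try constant y_p = A; plug in: 36A = 5 ⇒ A = 5/36.
General solution: y = C₁cos(6x) + C₂sin(6x) + 5/36.


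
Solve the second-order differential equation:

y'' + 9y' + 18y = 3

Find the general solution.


Characteristic roots of r² + 9r + 18 = 0 are -6, -3.
y_h = C₁e^(-6x) + C₂e^(-3x).
Constant forcing; try y_p = A. Then 18A = 3 ⇒ A = 1/6.
General solution: y = C₁e^(-6x) + C₂e^(-3x) + 1/6.


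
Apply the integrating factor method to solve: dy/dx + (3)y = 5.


P(x) = 3, Q(x) = 5; integrating factor μ = e^(3x).
(μ y)' = 5e^(3x) ⇒ μ y = (5/3)e^(3x) + C.
Divide by μ: y = 5/3 + Ce^(-3x).


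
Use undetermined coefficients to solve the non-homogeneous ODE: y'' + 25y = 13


Homogeneous part: r² + 25 = 0 ⇒ r = ±5i, so y_h = C₁cos(5x) + C₂sin(5x).
Try constant y_p = A; plug in: 25A = 13 ⇒ A = 13/25.
General solution: y = C₁cos(5x) + C₂sin(5x) + 13/25.


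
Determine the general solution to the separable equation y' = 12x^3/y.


Separate variables: y dy = 12x^3 dx.
Integrate both sides: y²/2 = 3x^4 + C₀.
Multiply by 2: y² = 6x^4 + C.


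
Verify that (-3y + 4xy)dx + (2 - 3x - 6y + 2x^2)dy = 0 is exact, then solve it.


Check exactness: ∂M/∂y = -3 + 4x and ∂N/∂x = -3 + 4x; equal, so the equation is exact.
Integrate M with respect to x (treating y as constant): ∫M dx = -3xy + 2x^2y + h(y).
Differentiate w.r.t. y and set equal to N: the x-dependent terms already match, leaving h'(y) = 2 - 6y. Integrate: h(y) = 2y - 3y^2.
So F(x,y) = 2y - 3xy - 3y^2 + 2x^2y.
General solution: 2y - 3xy - 3y^2 + 2x^2y = C.


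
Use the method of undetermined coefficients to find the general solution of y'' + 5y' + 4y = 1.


Characteristic roots of r² + 5r + 4 = 0 are -1, -4.
y_h = C₁e^(-x) + C₂e^(-4x).
Constant forcing; try y_p = A. Then 4A = 1 ⇒ A = 1/4.
General solution: y = C₁e^(-x) + C₂e^(-4x) + 1/4.


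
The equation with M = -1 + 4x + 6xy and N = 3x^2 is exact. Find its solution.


Check exactness: ∂M/∂y = 6x and ∂N/∂x = 6x; equal, so the equation is exact.
Integrate M with respect to x (treating y as constant): ∫M dx = -x + 2x^2 + 3x^2y + h(y).
Differentiate w.r.t. y and set equal to N: all terms match, so h'(y) = 0 and h is a constant absorbed into C.
General solution: -x + 2x^2 + 3x^2y = C.


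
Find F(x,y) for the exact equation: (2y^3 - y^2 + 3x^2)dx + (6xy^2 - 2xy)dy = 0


Check exactness: ∂M/∂y = 6y^2 - 2y and ∂N/∂x = 6y^2 - 2y; equal, so the equation is exact.
Integrate M with respect to x (treating y as constant): ∫M dx = 2xy^3 - xy^2 + x^3 + h(y).
Differentiate w.r.t. y and set equal to N: all terms match, so h'(y) = 0 and h is a constant absorbed into C.
General solution: 2xy^3 - xy^2 + x^3 = C.


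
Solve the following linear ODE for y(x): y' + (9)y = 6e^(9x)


P(x) = 9 ⇒ μ = e^(9x).
(μ y)' = 6e^(18x) ⇒ μ y = (6/18)e^(18x) + C.
Divide by μ: y = (1/3)e^(9x) + Ce^(-9x).


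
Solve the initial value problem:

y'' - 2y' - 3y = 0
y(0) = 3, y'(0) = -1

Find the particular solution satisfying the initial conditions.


Characteristic roots of r² - 2r - 3 = 0 are -1, 3.
General solution y = c₁ e^(-x) + c₂ e^(3x).
Apply y(0) = 3: c₁ + c₂ = 3. Apply y'(0) = -1: -1 c₁ + 3 c₂ = -1.
Solve: c₁ = 5/2, c₂ = 1/2.
Particular solution: y = (5/2)e^(-x) + (1/2)e^(3x).


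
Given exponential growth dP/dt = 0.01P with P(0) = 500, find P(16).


The ODE dP/dt = 0.01P has solution P(t) = P(0)e^(0.01t).
Substitute P(0) = 500 and t = 16: P(16) = 500 e^(0.16) ≈ 587.


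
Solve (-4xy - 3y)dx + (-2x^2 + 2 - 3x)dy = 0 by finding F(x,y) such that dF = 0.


Check exactness: ∂M/∂y = -4x - 3 and ∂N/∂x = -4x - 3; equal, so the equation is exact.
Integrate M with respect to x (treating y as constant): ∫M dx = -2x^2y - 3xy + h(y).
Differentiate w.r.t. y and set equal to N: the x-dependent terms already match, leaving h'(y) = 2. Integrate: h(y) = 2y.
So F(x,y) = -2x^2y + 2y - 3xy.
General solution: -2x^2y + 2y - 3xy = C.
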